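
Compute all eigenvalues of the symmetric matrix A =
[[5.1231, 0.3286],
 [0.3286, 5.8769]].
sigma(A) ≈ {5, 6}

A is real symmetric, so its spectrum consists of real eigenvalues. Expanding the characteristic polynomial of the displayed matrix gives
  det(λ I - A) = p(λ) = λ^2 + (-11)λ + (30).
Solving p(λ) = 0 yields eigenvalues ≈ 5, 6. (A is shown rounded to 4 decimals, so these recover the underlying integer eigenvalues to within that precision.)
Verification: the trace of A = 11 equals the sum of eigenvalues 11, and det(A) ≈ 30.0000 matches the eigenvalue product 30.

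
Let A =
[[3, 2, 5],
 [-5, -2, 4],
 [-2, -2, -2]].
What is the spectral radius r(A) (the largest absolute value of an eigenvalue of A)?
r(A) ≈ 4.7963

The eigenvalues of A are the roots of its characteristic polynomial. With M = A (coefficients from the trace, the sum of principal 2x2 minors, and det A):
  p(λ) = det(λ I - M) = λ^3 + λ^2 + 20λ - 30.
No integer candidate from the rational root theorem (±divisors of 30) is a root, so the roots are irrational. The cubic discriminant is Δ = -66580 < 0, so there is one real root and a complex-conjugate pair. p(1) = -8 and p(2) = 22 have opposite signs, so a root lies in (1, 2); Newton's method refines it to λ ≈ 1.3041. Dividing out (λ - (1.3041)) leaves approximately λ^2 + 2.3041λ + 23.0047. For λ^2 + 2.3041λ + 23.0047 the discriminant is -86.71. It is negative, so the remaining roots are the complex-conjugate pair λ ≈ -1.152 ± 4.6559i. Their product equals the constant term, so |λ|^2 ≈ 23.0047 and |λ| ≈ 4.7963.
Thus the eigenvalues (to 4 decimals) are 1.3041 (modulus 1.3041); -1.152 ± 4.6559i (modulus 4.7963). The spectral radius is the largest modulus: r(A) ≈ 4.7963. (Cross-check: r(A) ≤ ||A||_2 ≈ 7.0574; equality holds whenever A is normal, though it can also hold for some non-normal A.)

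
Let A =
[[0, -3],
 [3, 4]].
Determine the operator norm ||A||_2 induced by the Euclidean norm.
||A||_2 = sqrt((34 + sqrt(832))/2) ≈ 5.6056 (= sqrt(largest eigenvalue of A^T A))

||A||_2 = sigma_max(A) = sqrt(lambda_max(A^T A)). Form the symmetric matrix M = A^T A =
[[9, 12],
 [12, 25]].
Its characteristic polynomial (trace, determinant of M give the coefficients) is
  p(λ) = det(λ I - M) = λ^2 - 34λ + 81.
For λ^2 - 34λ + 81 the discriminant is 832. It is nonnegative but not a perfect square, so the roots are real and irrational: λ = (34 ± sqrt(832))/2 ≈ 31.4222, 2.5778.
So the eigenvalues of A^T A are ≈ 2.5778, 31.4222 (all ≥ 0, as they must be for A^T A). The largest is λ_max = (34 + sqrt(832))/2 ≈ 31.4222, hence ||A||_2 = sqrt(λ_max) = sqrt((34 + sqrt(832))/2) ≈ 5.6056.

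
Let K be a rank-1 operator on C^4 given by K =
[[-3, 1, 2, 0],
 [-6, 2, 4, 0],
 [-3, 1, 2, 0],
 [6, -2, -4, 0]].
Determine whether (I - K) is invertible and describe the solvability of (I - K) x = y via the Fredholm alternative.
(I - K) is singular (det(I - K) = 0, i.e. 1 ∈ sigma(K)). (I - K) x = y is solvable iff y ⊥ ker((I - K)^*) = span{(-3, 1, 2, 0)}, i.e. iff -3y_1 + y_2 + 2y_3 = 0. When solvable, the solutions are x = y + c·(1, 2, 1, -2), c arbitrary (ker(I - K) = span{(1, 2, 1, -2)}, dimension 1).

K has rank 1, so it is an outer product K = u v^T: every row of K is a multiple of one row vector. Reading off the entries, u = (1, 2, 1, -2) and v = (-3, 1, 2, 0) (row i of K equals u_i·v^T). A rank-one matrix u v^T satisfies K u = u (v·u) and kills the (3)-dimensional subspace v^⊥, so its characteristic polynomial is lambda^3 (lambda - v·u) with v·u = tr K = 1. Hence the eigenvalues of I - K are 1 (multiplicity 3) and 1 - (1) = 0, so det(I - K) = 0. (Direct check: I - K =
[[4, -1, -2, 0],
 [6, -1, -4, 0],
 [3, -1, -1, 0],
 [-6, 2, 4, 1]]
has determinant 0.) So 1 is an eigenvalue of K and (I - K) is not invertible. The finite-dimensional Fredholm alternative says: either (I - K) is invertible, or ker(I - K) ≠ {0} and then range(I - K) = ker((I - K)^*)^⊥, with dim ker(I - K) = dim ker((I - K)^*). We are in the second case, so we need both kernels. Kernel of I - K: (I - K) u = u - u (v·u) = u - u = 0, so ker(I - K) = span{u} = span{(1, 2, 1, -2)} (it is exactly 1-dimensional because rank(I - K) = 3). Kernel of the adjoint: K is real, so (I - K)^* = I - K^T = I - v u^T, and (I - v u^T) v = v - v (u·v) = 0; hence ker((I - K)^*) = span{v} = span{(-3, 1, 2, 0)}. Therefore (I - K) x = y is solvable iff <y, v> = 0, i.e. iff -3y_1 + y_2 + 2y_3 = 0. When this holds, K y = u (v·y) = 0, so (I - K) y = y and x = y is a particular solution; the full solution set is the line x = y + c·u = y + c·(1, 2, 1, -2), c ∈ C.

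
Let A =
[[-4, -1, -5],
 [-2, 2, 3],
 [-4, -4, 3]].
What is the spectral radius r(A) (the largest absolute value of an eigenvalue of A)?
r(A) ≈ 6.3684

The eigenvalues of A are the roots of its characteristic polynomial. With M = A (coefficients from the trace, the sum of principal 2x2 minors, and det A):
  p(λ) = det(λ I - M) = λ^3 - λ^2 - 24λ + 146.
No integer candidate from the rational root theorem (±divisors of 146) is a root, so the roots are irrational. The cubic discriminant is Δ = -456004 < 0, so there is one real root and a complex-conjugate pair. p(-7) = -78 and p(-6) = 38 have opposite signs, so a root lies in (-7, -6); Newton's method refines it to λ ≈ -6.3684. Dividing out (λ - (-6.3684)) leaves approximately λ^2 - 7.3684λ + 22.9255. For λ^2 - 7.3684λ + 22.9255 the discriminant is -37.4082. It is negative, so the remaining roots are the complex-conjugate pair λ ≈ 3.6842 ± 3.0581i. Their product equals the constant term, so |λ|^2 ≈ 22.9255 and |λ| ≈ 4.7881.
Thus the eigenvalues (to 4 decimals) are -6.3684 (modulus 6.3684); 3.6842 ± 3.0581i (modulus 4.7881). The spectral radius is the largest modulus: r(A) ≈ 6.3684. (Cross-check: r(A) ≤ ||A||_2 ≈ 6.8231; equality holds whenever A is normal, though it can also hold for some non-normal A.)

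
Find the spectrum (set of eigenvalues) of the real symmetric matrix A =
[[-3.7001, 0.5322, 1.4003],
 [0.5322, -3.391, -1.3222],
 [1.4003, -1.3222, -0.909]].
sigma(A) ≈ {-5, -3, 0}

A is real symmetric, so its spectrum consists of real eigenvalues. Expanding the characteristic polynomial of the displayed matrix gives
  det(λ I - A) = p(λ) = λ^3 + (8)λ^2 + (15)λ + (0).
Solving p(λ) = 0 yields eigenvalues ≈ -5, -3, 0. (A is shown rounded to 4 decimals, so these recover the underlying integer eigenvalues to within that precision.)
Verification: the trace of A = -8 equals the sum of eigenvalues -8, and det(A) ≈ -0.0007 matches the eigenvalue product 0.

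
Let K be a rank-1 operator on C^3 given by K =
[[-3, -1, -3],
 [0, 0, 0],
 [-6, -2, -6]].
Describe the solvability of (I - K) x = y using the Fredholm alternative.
(I - K) is invertible (det(I - K) = 10 ≠ 0), so for every y in C^3 the equation (I - K) x = y has a unique solution.

K has rank 1, so it is an outer product K = u v^T: every row of K is a multiple of one row vector. Reading off the entries, u = (1, 0, 2) and v = (-3, -1, -3) (row i of K equals u_i·v^T). A rank-one matrix u v^T satisfies K u = u (v·u) and kills the (2)-dimensional subspace v^⊥, so its characteristic polynomial is lambda^2 (lambda - v·u) with v·u = tr K = -9. Hence the eigenvalues of I - K are 1 (multiplicity 2) and 1 - (-9) = 10, so det(I - K) = 10. (Direct check: I - K =
[[4, 1, 3],
 [0, 1, 0],
 [6, 2, 7]]
has determinant 10.) The finite-dimensional Fredholm alternative says: either (I - K) is invertible, or ker(I - K) ≠ {0} and then range(I - K) = ker((I - K)^*)^⊥, with dim ker(I - K) = dim ker((I - K)^*). Since det(I - K) ≠ 0, 1 is not an eigenvalue of K and ker(I - K) = {0}, so we are in the first case: for every y there is a unique x = (I - K)^(-1) y. Explicitly, by the Sherman–Morrison formula, (I - u v^T)^(-1) = I + u v^T/(1 - v·u), i.e. (I - K)^(-1) = I + K/(10).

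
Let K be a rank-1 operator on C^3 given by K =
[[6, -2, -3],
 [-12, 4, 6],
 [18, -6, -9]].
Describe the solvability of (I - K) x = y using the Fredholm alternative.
(I - K) is singular (det(I - K) = 0, i.e. 1 ∈ sigma(K)). (I - K) x = y is solvable iff y ⊥ ker((I - K)^*) = span{(6, -2, -3)}, i.e. iff 6y_1 - 2y_2 - 3y_3 = 0. When solvable, the solutions are x = y + c·(1, -2, 3), c arbitrary (ker(I - K) = span{(1, -2, 3)}, dimension 1).

K has rank 1, so it is an outer product K = u v^T: every row of K is a multiple of one row vector. Reading off the entries, u = (1, -2, 3) and v = (6, -2, -3) (row i of K equals u_i·v^T). A rank-one matrix u v^T satisfies K u = u (v·u) and kills the (2)-dimensional subspace v^⊥, so its characteristic polynomial is lambda^2 (lambda - v·u) with v·u = tr K = 1. Hence the eigenvalues of I - K are 1 (multiplicity 2) and 1 - (1) = 0, so det(I - K) = 0. (Direct check: I - K =
[[-5, 2, 3],
 [12, -3, -6],
 [-18, 6, 10]]
has determinant 0.) So 1 is an eigenvalue of K and (I - K) is not invertible. The finite-dimensional Fredholm alternative says: either (I - K) is invertible, or ker(I - K) ≠ {0} and then range(I - K) = ker((I - K)^*)^⊥, with dim ker(I - K) = dim ker((I - K)^*). We are in the second case, so we need both kernels. Kernel of I - K: (I - K) u = u - u (v·u) = u - u = 0, so ker(I - K) = span{u} = span{(1, -2, 3)} (it is exactly 1-dimensional because rank(I - K) = 2). Kernel of the adjoint: K is real, so (I - K)^* = I - K^T = I - v u^T, and (I - v u^T) v = v - v (u·v) = 0; hence ker((I - K)^*) = span{v} = span{(6, -2, -3)}. Therefore (I - K) x = y is solvable iff <y, v> = 0, i.e. iff 6y_1 - 2y_2 - 3y_3 = 0. When this holds, K y = u (v·y) = 0, so (I - K) y = y and x = y is a particular solution; the full solution set is the line x = y + c·u = y + c·(1, -2, 3), c ∈ C.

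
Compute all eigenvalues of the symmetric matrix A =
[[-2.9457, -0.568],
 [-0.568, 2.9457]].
sigma(A) ≈ {-3, 3}

A is real symmetric, so its spectrum consists of real eigenvalues. Expanding the characteristic polynomial of the displayed matrix gives
  det(λ I - A) = p(λ) = λ^2 + (0)λ + (-9).
Solving p(λ) = 0 yields eigenvalues ≈ -3, 3. (A is shown rounded to 4 decimals, so these recover the underlying integer eigenvalues to within that precision.)
Verification: the trace of A = 0 equals the sum of eigenvalues 0, and det(A) ≈ -8.9998 matches the eigenvalue product -9.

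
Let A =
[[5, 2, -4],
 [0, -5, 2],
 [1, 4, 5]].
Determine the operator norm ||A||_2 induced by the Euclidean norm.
||A||_2 ≈ 7.5309 (= sqrt(largest eigenvalue of A^T A))

||A||_2 = sigma_max(A) = sqrt(lambda_max(A^T A)). Form the symmetric matrix M = A^T A =
[[26, 14, -15],
 [14, 45, 2],
 [-15, 2, 45]].
Its characteristic polynomial (trace, sum of principal 2x2 minors, determinant of M give the coefficients) is
  p(λ) = det(λ I - M) = λ^3 - 116λ^2 + 3940λ - 32761.
No integer candidate from the rational root theorem (±divisors of 32761) is a root, so the roots are irrational. The cubic discriminant is Δ = 224499829 > 0, so there are three distinct real roots. p(12) = -457 and p(13) = 1052 have opposite signs, so a root lies in (12, 13); Newton's method refines it to λ ≈ 12.2921. p(46) = 359 and p(47) = -2 have opposite signs, so a root lies in (46, 47); Newton's method refines it to λ ≈ 46.9941. p(56) = -281 and p(57) = 128 have opposite signs, so a root lies in (56, 57); Newton's method refines it to λ ≈ 56.7139. Check (Vieta): the three roots sum to 116, matching tr M = 116.
So the eigenvalues of A^T A are ≈ 12.2921, 46.9941, 56.7139 (all ≥ 0, as they must be for A^T A). The largest is λ_max ≈ 56.7139, hence ||A||_2 = sqrt(λ_max) ≈ 7.5309.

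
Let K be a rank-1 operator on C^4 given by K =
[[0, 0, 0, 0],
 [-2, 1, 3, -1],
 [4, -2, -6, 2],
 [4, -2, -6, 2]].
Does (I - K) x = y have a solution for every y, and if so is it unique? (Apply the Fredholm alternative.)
(I - K) is invertible (det(I - K) = 4 ≠ 0), so for every y in C^4 the equation (I - K) x = y has a unique solution.

K has rank 1, so it is an outer product K = u v^T: every row of K is a multiple of one row vector. Reading off the entries, u = (0, 1, -2, -2) and v = (-2, 1, 3, -1) (row i of K equals u_i·v^T). A rank-one matrix u v^T satisfies K u = u (v·u) and kills the (3)-dimensional subspace v^⊥, so its characteristic polynomial is lambda^3 (lambda - v·u) with v·u = tr K = -3. Hence the eigenvalues of I - K are 1 (multiplicity 3) and 1 - (-3) = 4, so det(I - K) = 4. (Direct check: I - K =
[[1, 0, 0, 0],
 [2, 0, -3, 1],
 [-4, 2, 7, -2],
 [-4, 2, 6, -1]]
has determinant 4.) The finite-dimensional Fredholm alternative says: either (I - K) is invertible, or ker(I - K) ≠ {0} and then range(I - K) = ker((I - K)^*)^⊥, with dim ker(I - K) = dim ker((I - K)^*). Since det(I - K) ≠ 0, 1 is not an eigenvalue of K and ker(I - K) = {0}, so we are in the first case: for every y there is a unique x = (I - K)^(-1) y. Explicitly, by the Sherman–Morrison formula, (I - u v^T)^(-1) = I + u v^T/(1 - v·u), i.e. (I - K)^(-1) = I + K/(4).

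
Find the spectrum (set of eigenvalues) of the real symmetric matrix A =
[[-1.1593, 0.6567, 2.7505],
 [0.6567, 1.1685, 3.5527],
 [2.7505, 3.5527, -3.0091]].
sigma(A) ≈ {-6, -1, 4}

A is real symmetric, so its spectrum consists of real eigenvalues. Expanding the characteristic polynomial of the displayed matrix gives
  det(λ I - A) = p(λ) = λ^3 + (3)λ^2 + (-22)λ + (-24).
Solving p(λ) = 0 yields eigenvalues ≈ -6, -1, 4. (A is shown rounded to 4 decimals, so these recover the underlying integer eigenvalues to within that precision.)
Verification: the trace of A = -3 equals the sum of eigenvalues -3, and det(A) ≈ 24.0004 matches the eigenvalue product 24.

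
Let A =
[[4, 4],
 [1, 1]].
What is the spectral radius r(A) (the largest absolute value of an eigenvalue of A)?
r(A) = 5

The eigenvalues of A are the roots of its characteristic polynomial. With M = A (coefficients from the trace and determinant):
  p(λ) = det(λ I - M) = λ^2 - 5λ.
For λ^2 - 5λ the discriminant is 25. It is a perfect square (5^2), so the roots are rational: λ = (5 ± 5)/2 = 5, 0.
Thus the eigenvalues (to 4 decimals) are 5 (modulus 5); 0 (modulus 0). The spectral radius is the largest modulus: r(A) = 5. (Cross-check: r(A) ≤ ||A||_2 ≈ 5.831; equality holds whenever A is normal, though it can also hold for some non-normal A.)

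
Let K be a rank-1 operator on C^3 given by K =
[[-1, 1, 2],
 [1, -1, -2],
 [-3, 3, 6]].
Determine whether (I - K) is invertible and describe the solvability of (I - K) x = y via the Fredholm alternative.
(I - K) is invertible (det(I - K) = -3 ≠ 0), so for every y in C^3 the equation (I - K) x = y has a unique solution.

K has rank 1, so it is an outer product K = u v^T: every row of K is a multiple of one row vector. Reading off the entries, u = (1, -1, 3) and v = (-1, 1, 2) (row i of K equals u_i·v^T). A rank-one matrix u v^T satisfies K u = u (v·u) and kills the (2)-dimensional subspace v^⊥, so its characteristic polynomial is lambda^2 (lambda - v·u) with v·u = tr K = 4. Hence the eigenvalues of I - K are 1 (multiplicity 2) and 1 - (4) = -3, so det(I - K) = -3. (Direct check: I - K =
[[2, -1, -2],
 [-1, 2, 2],
 [3, -3, -5]]
has determinant -3.) The finite-dimensional Fredholm alternative says: either (I - K) is invertible, or ker(I - K) ≠ {0} and then range(I - K) = ker((I - K)^*)^⊥, with dim ker(I - K) = dim ker((I - K)^*). Since det(I - K) ≠ 0, 1 is not an eigenvalue of K and ker(I - K) = {0}, so we are in the first case: for every y there is a unique x = (I - K)^(-1) y. Explicitly, by the Sherman–Morrison formula, (I - u v^T)^(-1) = I + u v^T/(1 - v·u), i.e. (I - K)^(-1) = I + K/(-3).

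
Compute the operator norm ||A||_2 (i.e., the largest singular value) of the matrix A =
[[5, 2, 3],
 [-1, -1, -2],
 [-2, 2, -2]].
||A||_2 ≈ 6.8676 (= sqrt(largest eigenvalue of A^T A))

||A||_2 = sigma_max(A) = sqrt(lambda_max(A^T A)). Form the symmetric matrix M = A^T A =
[[30, 7, 21],
 [7, 9, 4],
 [21, 4, 17]].
Its characteristic polynomial (trace, sum of principal 2x2 minors, determinant of M give the coefficients) is
  p(λ) = det(λ I - M) = λ^3 - 56λ^2 + 427λ - 484.
No integer candidate from the rational root theorem (±divisors of 484) is a root, so the roots are irrational. The cubic discriminant is Δ = 122369668 > 0, so there are three distinct real roots. p(1) = -112 and p(2) = 154 have opposite signs, so a root lies in (1, 2); Newton's method refines it to λ ≈ 1.3755. p(7) = 104 and p(8) = -140 have opposite signs, so a root lies in (7, 8); Newton's method refines it to λ ≈ 7.4604. p(47) = -296 and p(48) = 1580 have opposite signs, so a root lies in (47, 48); Newton's method refines it to λ ≈ 47.1641. Check (Vieta): the three roots sum to 56, matching tr M = 56.
So the eigenvalues of A^T A are ≈ 1.3755, 7.4604, 47.1641 (all ≥ 0, as they must be for A^T A). The largest is λ_max ≈ 47.1641, hence ||A||_2 = sqrt(λ_max) ≈ 6.8676.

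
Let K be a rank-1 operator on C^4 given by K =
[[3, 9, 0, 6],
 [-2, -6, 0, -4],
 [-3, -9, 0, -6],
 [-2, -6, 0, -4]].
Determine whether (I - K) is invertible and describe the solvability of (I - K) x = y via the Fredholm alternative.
(I - K) is invertible (det(I - K) = 8 ≠ 0), so for every y in C^4 the equation (I - K) x = y has a unique solution.

K has rank 1, so it is an outer product K = u v^T: every row of K is a multiple of one row vector. Reading off the entries, u = (-3, 2, 3, 2) and v = (-1, -3, 0, -2) (row i of K equals u_i·v^T). A rank-one matrix u v^T satisfies K u = u (v·u) and kills the (3)-dimensional subspace v^⊥, so its characteristic polynomial is lambda^3 (lambda - v·u) with v·u = tr K = -7. Hence the eigenvalues of I - K are 1 (multiplicity 3) and 1 - (-7) = 8, so det(I - K) = 8. (Direct check: I - K =
[[-2, -9, 0, -6],
 [2, 7, 0, 4],
 [3, 9, 1, 6],
 [2, 6, 0, 5]]
has determinant 8.) The finite-dimensional Fredholm alternative says: either (I - K) is invertible, or ker(I - K) ≠ {0} and then range(I - K) = ker((I - K)^*)^⊥, with dim ker(I - K) = dim ker((I - K)^*). Since det(I - K) ≠ 0, 1 is not an eigenvalue of K and ker(I - K) = {0}, so we are in the first case: for every y there is a unique x = (I - K)^(-1) y. Explicitly, by the Sherman–Morrison formula, (I - u v^T)^(-1) = I + u v^T/(1 - v·u), i.e. (I - K)^(-1) = I + K/(8).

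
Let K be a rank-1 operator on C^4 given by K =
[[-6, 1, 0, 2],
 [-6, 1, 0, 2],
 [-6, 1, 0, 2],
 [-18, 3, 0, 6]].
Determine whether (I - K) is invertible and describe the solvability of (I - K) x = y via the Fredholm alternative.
(I - K) is singular (det(I - K) = 0, i.e. 1 ∈ sigma(K)). (I - K) x = y is solvable iff y ⊥ ker((I - K)^*) = span{(-6, 1, 0, 2)}, i.e. iff -6y_1 + y_2 + 2y_4 = 0. When solvable, the solutions are x = y + c·(1, 1, 1, 3), c arbitrary (ker(I - K) = span{(1, 1, 1, 3)}, dimension 1).

K has rank 1, so it is an outer product K = u v^T: every row of K is a multiple of one row vector. Reading off the entries, u = (1, 1, 1, 3) and v = (-6, 1, 0, 2) (row i of K equals u_i·v^T). A rank-one matrix u v^T satisfies K u = u (v·u) and kills the (3)-dimensional subspace v^⊥, so its characteristic polynomial is lambda^3 (lambda - v·u) with v·u = tr K = 1. Hence the eigenvalues of I - K are 1 (multiplicity 3) and 1 - (1) = 0, so det(I - K) = 0. (Direct check: I - K =
[[7, -1, 0, -2],
 [6, 0, 0, -2],
 [6, -1, 1, -2],
 [18, -3, 0, -5]]
has determinant 0.) So 1 is an eigenvalue of K and (I - K) is not invertible. The finite-dimensional Fredholm alternative says: either (I - K) is invertible, or ker(I - K) ≠ {0} and then range(I - K) = ker((I - K)^*)^⊥, with dim ker(I - K) = dim ker((I - K)^*). We are in the second case, so we need both kernels. Kernel of I - K: (I - K) u = u - u (v·u) = u - u = 0, so ker(I - K) = span{u} = span{(1, 1, 1, 3)} (it is exactly 1-dimensional because rank(I - K) = 3). Kernel of the adjoint: K is real, so (I - K)^* = I - K^T = I - v u^T, and (I - v u^T) v = v - v (u·v) = 0; hence ker((I - K)^*) = span{v} = span{(-6, 1, 0, 2)}. Therefore (I - K) x = y is solvable iff <y, v> = 0, i.e. iff -6y_1 + y_2 + 2y_4 = 0. When this holds, K y = u (v·y) = 0, so (I - K) y = y and x = y is a particular solution; the full solution set is the line x = y + c·u = y + c·(1, 1, 1, 3), c ∈ C.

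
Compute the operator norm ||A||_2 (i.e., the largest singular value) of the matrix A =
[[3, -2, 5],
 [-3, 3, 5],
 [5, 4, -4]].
||A||_2 ≈ 8.9658 (= sqrt(largest eigenvalue of A^T A))

||A||_2 = sigma_max(A) = sqrt(lambda_max(A^T A)). Form the symmetric matrix M = A^T A =
[[43, 5, -20],
 [5, 29, -11],
 [-20, -11, 66]].
Its characteristic polynomial (trace, sum of principal 2x2 minors, determinant of M give the coefficients) is
  p(λ) = det(λ I - M) = λ^3 - 138λ^2 + 5453λ - 66049.
No integer candidate from the rational root theorem (±divisors of 66049) is a root, so the roots are irrational. The cubic discriminant is Δ = 230479897 > 0, so there are three distinct real roots. p(25) = -349 and p(26) = 17 have opposite signs, so a root lies in (25, 26); Newton's method refines it to λ ≈ 25.9449. p(31) = 167 and p(32) = -97 have opposite signs, so a root lies in (31, 32); Newton's method refines it to λ ≈ 31.6689. p(80) = -1009 and p(81) = 1667 have opposite signs, so a root lies in (80, 81); Newton's method refines it to λ ≈ 80.3862. Check (Vieta): the three roots sum to 138, matching tr M = 138.
So the eigenvalues of A^T A are ≈ 25.9449, 31.6689, 80.3862 (all ≥ 0, as they must be for A^T A). The largest is λ_max ≈ 80.3862, hence ||A||_2 = sqrt(λ_max) ≈ 8.9658.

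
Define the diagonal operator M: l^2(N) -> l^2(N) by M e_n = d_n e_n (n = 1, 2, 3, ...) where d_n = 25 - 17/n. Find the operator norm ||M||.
||M|| = 25

For a diagonal operator on l^2 with entries d_n, ||M|| = sup_n |d_n|. Here d_1 = 8, d_2 = 33/2, ..., and d_n = 25 - 17/n increases monotonically toward 25. All terms lie in [8, 25), so |d_n| = d_n and the supremum is the limit 25, which is not attained by any individual d_n. Hence ||M|| = 25.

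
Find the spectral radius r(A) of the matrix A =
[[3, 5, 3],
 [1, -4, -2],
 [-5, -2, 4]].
r(A) ≈ 4.6947

The eigenvalues of A are the roots of its characteristic polynomial. With M = A (coefficients from the trace, the sum of principal 2x2 minors, and det A):
  p(λ) = det(λ I - M) = λ^3 - 3λ^2 - 10λ + 96.
No integer candidate from the rational root theorem (±divisors of 96) is a root, so the roots are irrational. The cubic discriminant is Δ = -181724 < 0, so there is one real root and a complex-conjugate pair. p(-5) = -54 and p(-4) = 24 have opposite signs, so a root lies in (-5, -4); Newton's method refines it to λ ≈ -4.3558. Dividing out (λ - (-4.3558)) leaves approximately λ^2 - 7.3558λ + 22.0398. For λ^2 - 7.3558λ + 22.0398 the discriminant is -34.0522. It is negative, so the remaining roots are the complex-conjugate pair λ ≈ 3.6779 ± 2.9177i. Their product equals the constant term, so |λ|^2 ≈ 22.0398 and |λ| ≈ 4.6947.
Thus the eigenvalues (to 4 decimals) are -4.3558 (modulus 4.3558); 3.6779 ± 2.9177i (modulus 4.6947). The spectral radius is the largest modulus: r(A) ≈ 4.6947. (Cross-check: r(A) ≤ ||A||_2 ≈ 7.8836; equality holds whenever A is normal, though it can also hold for some non-normal A.)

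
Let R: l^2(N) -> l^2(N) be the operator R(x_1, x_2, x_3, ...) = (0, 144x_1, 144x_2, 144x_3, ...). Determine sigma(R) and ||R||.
sigma(R) = closed disk {z in C : |z| ≤ 144}; ||R|| = 144

Note R = 144·U where U is the unit right shift (U x)_k = x_{k-1} (with x_0 := 0); so ||R|| = 144||U|| and sigma(R) = 144·sigma(U). ||R x||^2 = sum_{k≥1} |144x_k|^2 = 20736||x||^2, so ||R|| = 144 and sigma(R) ⊂ {|z| ≤ 144}. For any |lambda| < 144, the equation (R - lambda I) x = 0 forces x_1 = 0, then 144x_k = lambda x_{k+1} ⇒ x = 0, so R has no eigenvalues. But (R - lambda I) is not surjective for |lambda| < 144: solving (R - lambda I) x = e_1 would require x_n proportional to (lambda/144)^(-n), which is not in l^2. So every |lambda| < 144 lies in the residual spectrum. The boundary |lambda| = 144 is in the approximate point spectrum (the spectrum is closed). Hence sigma(R) is the closed disk of radius 144.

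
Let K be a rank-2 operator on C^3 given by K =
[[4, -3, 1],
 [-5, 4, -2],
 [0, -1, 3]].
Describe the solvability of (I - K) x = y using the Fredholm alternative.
(I - K) is invertible (det(I - K) = 13 ≠ 0), so for every y in C^3 the equation (I - K) x = y has a unique solution.

K has rank 2 and factors as K = U V^T = u1 v1^T + u2 v2^T with u1 = (-1, 2, -3), v1 = (-1, 1, -1), u2 = (1, -1, -1), v2 = (3, -2, 0) (multiplying out reproduces the displayed K). The nonzero eigenvalues of U V^T coincide with those of the 2 x 2 matrix G = V^T U = [[v1·u1, v1·u2], [v2·u1, v2·u2]] = [[6, -1], [-7, 5]], and by the Sylvester determinant identity det(I_3 - U V^T) = det(I_2 - V^T U) = det([[-5, 1], [7, -4]]) = (-5)(-4) - (1)(7) = 13. (Direct check: I - K =
[[-3, 3, -1],
 [5, -3, 2],
 [0, 1, -2]]
has determinant 13.) The finite-dimensional Fredholm alternative says: either (I - K) is invertible, or ker(I - K) ≠ {0} and then range(I - K) = ker((I - K)^*)^⊥, with dim ker(I - K) = dim ker((I - K)^*). Since det(I - K) ≠ 0, 1 is not an eigenvalue of K and ker(I - K) = {0}, so we are in the first case: for every y there is a unique x = (I - K)^(-1) y. (Explicitly, by the Woodbury identity, (I - U V^T)^(-1) = I + U (I_2 - G)^(-1) V^T.)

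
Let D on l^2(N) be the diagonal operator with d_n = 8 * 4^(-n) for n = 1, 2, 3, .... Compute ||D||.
||D|| = 2 (attained at n = 1)

For D diagonal, ||D|| = sup_n |d_n|. The sequence d_n = 8 * 4^(-n) is positive and strictly decreasing (ratio 4^(-1) < 1), so the supremum is d_1 = 8/4 = 2. Hence ||D|| = 2.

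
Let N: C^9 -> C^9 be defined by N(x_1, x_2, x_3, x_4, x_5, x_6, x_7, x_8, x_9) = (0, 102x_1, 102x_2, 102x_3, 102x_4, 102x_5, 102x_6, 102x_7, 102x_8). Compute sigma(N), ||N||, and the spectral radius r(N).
sigma(N) = {0}; ||N|| = 102; r(N) = 0. (N is nilpotent with N^9 = 0.)

On C^9, N is a strictly lower-triangular matrix with 102 on the subdiagonal and zeros elsewhere, so its characteristic polynomial is lambda^9 and every eigenvalue is 0: sigma(N) = {0}. For the operator norm, N e_i = 102e_{i+1} for i = 1, ..., 8 and N e_9 = 0, so the singular values of N are 102 (with multiplicity 8) and 0; hence ||N|| = 102. The spectral radius r(N) = max|lambda| = 0. Note ||N|| > r(N) — characteristic of non-normal nilpotent operators. Indeed N^9 = 0.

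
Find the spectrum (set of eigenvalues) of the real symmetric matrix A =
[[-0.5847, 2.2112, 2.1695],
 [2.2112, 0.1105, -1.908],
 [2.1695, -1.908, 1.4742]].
sigma(A) ≈ {-4, 2, 3}

A is real symmetric, so its spectrum consists of real eigenvalues. Expanding the characteristic polynomial of the displayed matrix gives
  det(λ I - A) = p(λ) = λ^3 + (-1)λ^2 + (-14)λ + (24).
Solving p(λ) = 0 yields eigenvalues ≈ -4, 2, 3. (A is shown rounded to 4 decimals, so these recover the underlying integer eigenvalues to within that precision.)
Verification: the trace of A = 1 equals the sum of eigenvalues 1, and det(A) ≈ -24.0008 matches the eigenvalue product -24.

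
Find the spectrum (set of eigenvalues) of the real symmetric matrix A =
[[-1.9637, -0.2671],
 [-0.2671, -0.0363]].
sigma(A) ≈ {-2, 0}

A is real symmetric, so its spectrum consists of real eigenvalues. Expanding the characteristic polynomial of the displayed matrix gives
  det(λ I - A) = p(λ) = λ^2 + (2)λ + (0).
Solving p(λ) = 0 yields eigenvalues ≈ -2, 0. (A is shown rounded to 4 decimals, so these recover the underlying integer eigenvalues to within that precision.)
Verification: the trace of A = -2 equals the sum of eigenvalues -2, and det(A) ≈ -0.0001 matches the eigenvalue product 0.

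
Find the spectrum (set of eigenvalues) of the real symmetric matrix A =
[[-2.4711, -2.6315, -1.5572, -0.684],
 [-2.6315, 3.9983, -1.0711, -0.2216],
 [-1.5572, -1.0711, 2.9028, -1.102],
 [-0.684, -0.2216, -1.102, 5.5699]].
sigma(A) ≈ {-4, 3, 5, 6}

A is real symmetric, so its spectrum consists of real eigenvalues. Expanding the characteristic polynomial of the displayed matrix gives
  det(λ I - A) = p(λ) = λ^4 + (-10)λ^3 + (7)λ^2 + (162)λ + (-359.993).
Solving p(λ) = 0 yields eigenvalues ≈ -4, 3, 5, 6. (A is shown rounded to 4 decimals, so these recover the underlying integer eigenvalues to within that precision.)
Verification: the trace of A = 10 equals the sum of eigenvalues 10, and det(A) ≈ -359.9930 matches the eigenvalue product -360.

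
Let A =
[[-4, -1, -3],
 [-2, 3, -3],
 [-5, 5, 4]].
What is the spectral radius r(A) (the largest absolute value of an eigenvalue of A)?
r(A) ≈ 5.3828

The eigenvalues of A are the roots of its characteristic polynomial. With M = A (coefficients from the trace, the sum of principal 2x2 minors, and det A):
  p(λ) = det(λ I - M) = λ^3 - 3λ^2 - 18λ + 146.
No integer candidate from the rational root theorem (±divisors of 146) is a root, so the roots are irrational. The cubic discriminant is Δ = -391608 < 0, so there is one real root and a complex-conjugate pair. p(-6) = -70 and p(-5) = 36 have opposite signs, so a root lies in (-6, -5); Newton's method refines it to λ ≈ -5.3828. Dividing out (λ - (-5.3828)) leaves approximately λ^2 - 8.3828λ + 27.1233. For λ^2 - 8.3828λ + 27.1233 the discriminant is -38.2214. It is negative, so the remaining roots are the complex-conjugate pair λ ≈ 4.1914 ± 3.0912i. Their product equals the constant term, so |λ|^2 ≈ 27.1233 and |λ| ≈ 5.208.
Thus the eigenvalues (to 4 decimals) are -5.3828 (modulus 5.3828); 4.1914 ± 3.0912i (modulus 5.208). The spectral radius is the largest modulus: r(A) ≈ 5.3828. (Cross-check: r(A) ≤ ||A||_2 ≈ 8.4023; equality holds whenever A is normal, though it can also hold for some non-normal A.)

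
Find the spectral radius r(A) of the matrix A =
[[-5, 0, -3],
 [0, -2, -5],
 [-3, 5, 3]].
r(A) ≈ 5.5782

The eigenvalues of A are the roots of its characteristic polynomial. With M = A (coefficients from the trace, the sum of principal 2x2 minors, and det A):
  p(λ) = det(λ I - M) = λ^3 + 4λ^2 + 5λ + 77.
No integer candidate from the rational root theorem (±divisors of 77) is a root, so the roots are irrational. The cubic discriminant is Δ = -152175 < 0, so there is one real root and a complex-conjugate pair. p(-6) = -25 and p(-5) = 27 have opposite signs, so a root lies in (-6, -5); Newton's method refines it to λ ≈ -5.5782. Dividing out (λ - (-5.5782)) leaves approximately λ^2 - 1.5782λ + 13.8037. For λ^2 - 1.5782λ + 13.8037 the discriminant is -52.7239. It is negative, so the remaining roots are the complex-conjugate pair λ ≈ 0.7891 ± 3.6306i. Their product equals the constant term, so |λ|^2 ≈ 13.8037 and |λ| ≈ 3.7153.
Thus the eigenvalues (to 4 decimals) are -5.5782 (modulus 5.5782); 0.7891 ± 3.6306i (modulus 3.7153). The spectral radius is the largest modulus: r(A) ≈ 5.5782. (Cross-check: r(A) ≤ ||A||_2 ≈ 7.9198; equality holds whenever A is normal, though it can also hold for some non-normal A.)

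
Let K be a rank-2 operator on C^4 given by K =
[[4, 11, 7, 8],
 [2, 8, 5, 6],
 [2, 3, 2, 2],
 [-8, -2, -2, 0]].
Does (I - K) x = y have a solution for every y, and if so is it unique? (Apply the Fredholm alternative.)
(I - K) is invertible (det(I - K) = 72 ≠ 0), so for every y in C^4 the equation (I - K) x = y has a unique solution.

K has rank 2 and factors as K = U V^T = u1 v1^T + u2 v2^T with u1 = (-1, -1, 0, -2), v1 = (2, -2, -1, -2), u2 = (-3, -2, -1, 2), v2 = (-2, -3, -2, -2) (multiplying out reproduces the displayed K). The nonzero eigenvalues of U V^T coincide with those of the 2 x 2 matrix G = V^T U = [[v1·u1, v1·u2], [v2·u1, v2·u2]] = [[4, -5], [9, 10]], and by the Sylvester determinant identity det(I_4 - U V^T) = det(I_2 - V^T U) = det([[-3, 5], [-9, -9]]) = (-3)(-9) - (5)(-9) = 72. (Direct check: I - K =
[[-3, -11, -7, -8],
 [-2, -7, -5, -6],
 [-2, -3, -1, -2],
 [8, 2, 2, 1]]
has determinant 72.) The finite-dimensional Fredholm alternative says: either (I - K) is invertible, or ker(I - K) ≠ {0} and then range(I - K) = ker((I - K)^*)^⊥, with dim ker(I - K) = dim ker((I - K)^*). Since det(I - K) ≠ 0, 1 is not an eigenvalue of K and ker(I - K) = {0}, so we are in the first case: for every y there is a unique x = (I - K)^(-1) y. (Explicitly, by the Woodbury identity, (I - U V^T)^(-1) = I + U (I_2 - G)^(-1) V^T.)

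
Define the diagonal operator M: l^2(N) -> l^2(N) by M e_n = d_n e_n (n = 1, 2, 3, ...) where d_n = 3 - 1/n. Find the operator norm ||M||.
||M|| = 3

For a diagonal operator on l^2 with entries d_n, ||M|| = sup_n |d_n|. Here d_1 = 2, d_2 = 5/2, ..., and d_n = 3 - 1/n increases monotonically toward 3. All terms lie in [2, 3), so |d_n| = d_n and the supremum is the limit 3, which is not attained by any individual d_n. Hence ||M|| = 3.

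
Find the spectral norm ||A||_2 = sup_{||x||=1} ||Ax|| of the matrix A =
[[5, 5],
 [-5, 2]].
||A||_2 = sqrt((79 + sqrt(1341))/2) ≈ 7.6033 (= sqrt(largest eigenvalue of A^T A))

||A||_2 = sigma_max(A) = sqrt(lambda_max(A^T A)). Form the symmetric matrix M = A^T A =
[[50, 15],
 [15, 29]].
Its characteristic polynomial (trace, determinant of M give the coefficients) is
  p(λ) = det(λ I - M) = λ^2 - 79λ + 1225.
For λ^2 - 79λ + 1225 the discriminant is 1341. It is nonnegative but not a perfect square, so the roots are real and irrational: λ = (79 ± sqrt(1341))/2 ≈ 57.8098, 21.1902.
So the eigenvalues of A^T A are ≈ 21.1902, 57.8098 (all ≥ 0, as they must be for A^T A). The largest is λ_max = (79 + sqrt(1341))/2 ≈ 57.8098, hence ||A||_2 = sqrt(λ_max) = sqrt((79 + sqrt(1341))/2) ≈ 7.6033.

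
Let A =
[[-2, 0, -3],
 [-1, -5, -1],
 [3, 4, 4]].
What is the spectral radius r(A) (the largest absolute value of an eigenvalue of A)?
r(A) = (4 + sqrt(20))/2 ≈ 4.2361

The eigenvalues of A are the roots of its characteristic polynomial. With M = A (coefficients from the trace, the sum of principal 2x2 minors, and det A):
  p(λ) = det(λ I - M) = λ^3 + 3λ^2 - 5λ + 1.
By the rational root theorem any rational root is an integer divisor of 1. Testing λ = 1: p(1) = 1 + 3 - 5 + 1 = 0, so λ = 1 is a root. Dividing out (λ - 1) leaves p(λ) = (λ - 1)(λ^2 + 4λ - 1). For λ^2 + 4λ - 1 the discriminant is 20. It is nonnegative but not a perfect square, so the roots are real and irrational: λ = (-4 ± sqrt(20))/2 ≈ 0.2361, -4.2361.
Thus the eigenvalues (to 4 decimals) are 0.2361 (modulus 0.2361); -4.2361 (modulus 4.2361); 1 (modulus 1). The spectral radius is the largest modulus: r(A) = (4 + sqrt(20))/2 ≈ 4.2361. (Cross-check: r(A) ≤ ||A||_2 ≈ 8.2139; equality holds whenever A is normal, though it can also hold for some non-normal A.)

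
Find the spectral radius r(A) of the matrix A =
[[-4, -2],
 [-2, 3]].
r(A) = (1 + sqrt(65))/2 ≈ 4.5311

The eigenvalues of A are the roots of its characteristic polynomial. With M = A (coefficients from the trace and determinant):
  p(λ) = det(λ I - M) = λ^2 + λ - 16.
For λ^2 + λ - 16 the discriminant is 65. It is nonnegative but not a perfect square, so the roots are real and irrational: λ = (-1 ± sqrt(65))/2 ≈ 3.5311, -4.5311.
Thus the eigenvalues (to 4 decimals) are 3.5311 (modulus 3.5311); -4.5311 (modulus 4.5311). The spectral radius is the largest modulus: r(A) = (1 + sqrt(65))/2 ≈ 4.5311. (Cross-check: r(A) ≤ ||A||_2 ≈ 4.5311; equality holds whenever A is normal, though it can also hold for some non-normal A.)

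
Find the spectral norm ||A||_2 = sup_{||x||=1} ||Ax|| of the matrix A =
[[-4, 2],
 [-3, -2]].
||A||_2 = sqrt((33 + sqrt(305))/2) ≈ 5.0232 (= sqrt(largest eigenvalue of A^T A))

||A||_2 = sigma_max(A) = sqrt(lambda_max(A^T A)). Form the symmetric matrix M = A^T A =
[[25, -2],
 [-2, 8]].
Its characteristic polynomial (trace, determinant of M give the coefficients) is
  p(λ) = det(λ I - M) = λ^2 - 33λ + 196.
For λ^2 - 33λ + 196 the discriminant is 305. It is nonnegative but not a perfect square, so the roots are real and irrational: λ = (33 ± sqrt(305))/2 ≈ 25.2321, 7.7679.
So the eigenvalues of A^T A are ≈ 7.7679, 25.2321 (all ≥ 0, as they must be for A^T A). The largest is λ_max = (33 + sqrt(305))/2 ≈ 25.2321, hence ||A||_2 = sqrt(λ_max) = sqrt((33 + sqrt(305))/2) ≈ 5.0232.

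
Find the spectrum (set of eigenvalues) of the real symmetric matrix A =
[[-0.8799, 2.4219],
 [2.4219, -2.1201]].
sigma(A) ≈ {-4, 1}

A is real symmetric, so its spectrum consists of real eigenvalues. Expanding the characteristic polynomial of the displayed matrix gives
  det(λ I - A) = p(λ) = λ^2 + (3)λ + (-4).
Solving p(λ) = 0 yields eigenvalues ≈ -4, 1. (A is shown rounded to 4 decimals, so these recover the underlying integer eigenvalues to within that precision.)
Verification: the trace of A = -3 equals the sum of eigenvalues -3, and det(A) ≈ -4.0001 matches the eigenvalue product -4.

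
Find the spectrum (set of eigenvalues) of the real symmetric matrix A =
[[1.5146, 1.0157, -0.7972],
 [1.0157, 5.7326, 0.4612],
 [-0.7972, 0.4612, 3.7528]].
sigma(A) ≈ {1, 4, 6}

A is real symmetric, so its spectrum consists of real eigenvalues. Expanding the characteristic polynomial of the displayed matrix gives
  det(λ I - A) = p(λ) = λ^3 + (-11)λ^2 + (34)λ + (-24).
Solving p(λ) = 0 yields eigenvalues ≈ 1, 4, 6. (A is shown rounded to 4 decimals, so these recover the underlying integer eigenvalues to within that precision.)
Verification: the trace of A = 11 equals the sum of eigenvalues 11, and det(A) ≈ 24.0002 matches the eigenvalue product 24.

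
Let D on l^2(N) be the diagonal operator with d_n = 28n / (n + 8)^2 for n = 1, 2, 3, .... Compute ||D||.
||D|| = 7/8 (attained at n = 8)

For D diagonal, ||D|| = sup_n |d_n|. Treat f(x) = 28x / (x + 8)^2 for real x > 0. By the quotient rule, f'(x) = 28(8 - x)/(x + 8)^3, which is positive for x < 8 and negative for x > 8. So f has a unique maximum at x = 8, and since 8 is a positive integer, the supremum over n ≥ 1 is attained at n = 8: d_8 = 28·8/(8 + 8)^2 = 28·8/256 = 7/8. Hence ||D|| = 7/8.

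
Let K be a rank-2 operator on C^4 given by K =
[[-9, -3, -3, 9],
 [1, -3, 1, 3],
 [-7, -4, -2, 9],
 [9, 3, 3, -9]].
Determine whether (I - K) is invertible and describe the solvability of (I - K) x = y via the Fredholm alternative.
(I - K) is invertible (det(I - K) = 70 ≠ 0), so for every y in C^4 the equation (I - K) x = y has a unique solution.

K has rank 2 and factors as K = U V^T = u1 v1^T + u2 v2^T with u1 = (-3, 1, -2, 3), v1 = (2, -1, 1, 0), u2 = (3, 1, 3, -3), v2 = (-1, -2, 0, 3) (multiplying out reproduces the displayed K). The nonzero eigenvalues of U V^T coincide with those of the 2 x 2 matrix G = V^T U = [[v1·u1, v1·u2], [v2·u1, v2·u2]] = [[-9, 8], [10, -14]], and by the Sylvester determinant identity det(I_4 - U V^T) = det(I_2 - V^T U) = det([[10, -8], [-10, 15]]) = (10)(15) - (-8)(-10) = 70. (Direct check: I - K =
[[10, 3, 3, -9],
 [-1, 4, -1, -3],
 [7, 4, 3, -9],
 [-9, -3, -3, 10]]
has determinant 70.) The finite-dimensional Fredholm alternative says: either (I - K) is invertible, or ker(I - K) ≠ {0} and then range(I - K) = ker((I - K)^*)^⊥, with dim ker(I - K) = dim ker((I - K)^*). Since det(I - K) ≠ 0, 1 is not an eigenvalue of K and ker(I - K) = {0}, so we are in the first case: for every y there is a unique x = (I - K)^(-1) y. (Explicitly, by the Woodbury identity, (I - U V^T)^(-1) = I + U (I_2 - G)^(-1) V^T.)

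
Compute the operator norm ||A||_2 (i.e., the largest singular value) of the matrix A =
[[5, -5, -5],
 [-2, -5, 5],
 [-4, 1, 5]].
||A||_2 ≈ 10.9786 (= sqrt(largest eigenvalue of A^T A))

||A||_2 = sigma_max(A) = sqrt(lambda_max(A^T A)). Form the symmetric matrix M = A^T A =
[[45, -19, -55],
 [-19, 51, 5],
 [-55, 5, 75]].
Its characteristic polynomial (trace, sum of principal 2x2 minors, determinant of M give the coefficients) is
  p(λ) = det(λ I - M) = λ^3 - 171λ^2 + 6084λ - 100.
No integer candidate from the rational root theorem (±divisors of 100) is a root, so the roots are irrational. The cubic discriminant is Δ = 181431150480 > 0, so there are three distinct real roots. p(0) = -100 and p(1) = 5814 have opposite signs, so a root lies in (0, 1); Newton's method refines it to λ ≈ 0.0164. p(50) = 1600 and p(51) = -1936 have opposite signs, so a root lies in (50, 51); Newton's method refines it to λ ≈ 50.4539. p(120) = -4420 and p(121) = 4014 have opposite signs, so a root lies in (120, 121); Newton's method refines it to λ ≈ 120.5297. Check (Vieta): the three roots sum to 171, matching tr M = 171.
So the eigenvalues of A^T A are ≈ 0.0164, 50.4539, 120.5297 (all ≥ 0, as they must be for A^T A). The largest is λ_max ≈ 120.5297, hence ||A||_2 = sqrt(λ_max) ≈ 10.9786.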